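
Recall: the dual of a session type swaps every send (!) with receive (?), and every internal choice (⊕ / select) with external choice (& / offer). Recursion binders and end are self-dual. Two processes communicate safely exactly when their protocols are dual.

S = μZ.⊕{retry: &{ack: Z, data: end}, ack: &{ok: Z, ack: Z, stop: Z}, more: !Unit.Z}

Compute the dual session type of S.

μZ → μZ  (μ self-dual)
  ⊕{retry,ack,more} → &{retry,ack,more}  (⊕→&)
    • retry:
      &{ack,data} → ⊕{ack,data}  (&→⊕)
        • ack:
          Z self-dual
        • data:
          end self-dual
    • ack:
      &{ok,ack,stop} → ⊕{ok,ack,stop}  (&→⊕)
        • ok:
          Z self-dual
        • ack:
          Z self-dual
        • stop:
          Z self-dual
    • more:
      !Unit → ?Unit
        Z self-dual

μZ.&{retry: ⊕{ack: Z, data: end}, ack: ⊕{ok: Z, ack: Z, stop: Z}, more: ?Unit.Z}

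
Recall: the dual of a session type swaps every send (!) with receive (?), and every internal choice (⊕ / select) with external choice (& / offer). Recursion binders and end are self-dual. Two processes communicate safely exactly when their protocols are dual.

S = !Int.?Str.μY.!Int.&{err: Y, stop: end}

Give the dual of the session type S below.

!Int → ?Int
  ?Str → !Str
    μY → μY  (rec unchanged)
      !Int → ?Int
        &{err,stop} → ⊕{err,stop}  (&→⊕)
          • err:
            Y ↦ Y
          • stop:
            end ↦ end

?Int.!Str.μY.?Int.⊕{err: Y, stop: end}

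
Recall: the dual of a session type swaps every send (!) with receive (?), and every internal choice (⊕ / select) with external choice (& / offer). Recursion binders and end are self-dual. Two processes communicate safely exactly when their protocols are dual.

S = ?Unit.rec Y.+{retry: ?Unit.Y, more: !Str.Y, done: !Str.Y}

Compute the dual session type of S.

!Unit.rec Y.&{retry: !Unit.Y, more: ?Str.Y, done: ?Str.Y}

?Unit = !Unit
  rec Y = rec Y  (rec unchanged)
    +{retry,more,done} = &{retry,more,done}  (⊕→&)
      [retry]
        ?Unit = !Unit
          Y ↦ Y
      [more]
        !Str = ?Str
          Y ↦ Y
      [done]
        !Str = ?Str
          Y ↦ Y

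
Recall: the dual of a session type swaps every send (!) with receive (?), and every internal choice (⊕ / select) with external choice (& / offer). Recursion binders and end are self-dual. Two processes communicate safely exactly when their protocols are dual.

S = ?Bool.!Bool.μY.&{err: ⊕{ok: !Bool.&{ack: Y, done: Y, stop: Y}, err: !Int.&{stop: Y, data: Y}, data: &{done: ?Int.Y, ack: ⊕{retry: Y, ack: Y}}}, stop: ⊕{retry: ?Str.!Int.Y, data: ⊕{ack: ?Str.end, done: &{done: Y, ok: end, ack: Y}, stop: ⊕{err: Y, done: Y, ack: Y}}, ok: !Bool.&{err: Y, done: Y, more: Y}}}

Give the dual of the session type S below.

!Bool.?Bool.μY.⊕{err: &{ok: ?Bool.⊕{ack: Y, done: Y, stop: Y}, err: ?Int.⊕{stop: Y, data: Y}, data: ⊕{done: !Int.Y, ack: &{retry: Y, ack: Y}}}, stop: &{retry: !Str.?Int.Y, data: &{ack: !Str.end, done: ⊕{done: Y, ok: end, ack: Y}, stop: &{err: Y, done: Y, ack: Y}}, ok: ?Bool.⊕{err: Y, done: Y, more: Y}}}

?Bool ↦ !Bool
  !Bool ↦ ?Bool
    μY ↦ μY  (rec unchanged)
      &{err,stop} ↦ ⊕{err,stop}  (external→internal)
        case err:
          ⊕{ok,err,data} ↦ &{ok,err,data}  (internal→external)
            case ok:
              !Bool ↦ ?Bool
                &{ack,done,stop} ↦ ⊕{ack,done,stop}  (external→internal)
                  case ack:
                    Y self-dual
                  case done:
                    Y self-dual
                  case stop:
                    Y self-dual
            case err:
              !Int ↦ ?Int
                &{stop,data} ↦ ⊕{stop,data}  (external→internal)
                  case stop:
                    Y self-dual
                  case data:
                    Y self-dual
            case data:
              &{done,ack} ↦ ⊕{done,ack}  (external→internal)
                case done:
                  ?Int ↦ !Int
                    Y self-dual
                case ack:
                  ⊕{retry,ack} ↦ &{retry,ack}  (internal→external)
                    case retry:
                      Y self-dual
                    case ack:
                      Y self-dual
        case stop:
          ⊕{retry,data,ok} ↦ &{retry,data,ok}  (internal→external)
            case retry:
              ?Str ↦ !Str
                !Int ↦ ?Int
                  Y self-dual
            case data:
              ⊕{ack,done,stop} ↦ &{ack,done,stop}  (internal→external)
                case ack:
                  ?Str ↦ !Str
                    end self-dual
                case done:
                  &{done,ok,ack} ↦ ⊕{done,ok,ack}  (external→internal)
                    case done:
                      Y self-dual
                    case ok:
                      end self-dual
                    case ack:
                      Y self-dual
                case stop:
                  ⊕{err,done,ack} ↦ &{err,done,ack}  (internal→external)
                    case err:
                      Y self-dual
                    case done:
                      Y self-dual
                    case ack:
                      Y self-dual
            case ok:
              !Bool ↦ ?Bool
                &{err,done,more} ↦ ⊕{err,done,more}  (external→internal)
                  case err:
                    Y self-dual
                  case done:
                    Y self-dual
                  case more:
                    Y self-dual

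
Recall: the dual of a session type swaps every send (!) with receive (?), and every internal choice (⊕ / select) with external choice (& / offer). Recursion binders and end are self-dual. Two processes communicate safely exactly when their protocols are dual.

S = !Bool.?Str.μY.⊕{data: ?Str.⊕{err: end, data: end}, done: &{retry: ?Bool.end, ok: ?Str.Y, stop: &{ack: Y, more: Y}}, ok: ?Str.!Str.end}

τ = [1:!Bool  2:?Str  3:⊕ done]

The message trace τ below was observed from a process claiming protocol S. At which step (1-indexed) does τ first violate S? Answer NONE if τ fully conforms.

NONE

@1 !Bool  match  state: ?Str.μY.…
@2 ?Str  match  state: μY.…
@3 ⊕ done  match  state: &{retry: ?Bool.end, ok: ?Str.μY.…, stop: &{ack: μY.…, more: μY.…}}
τ conforms to S (length 3)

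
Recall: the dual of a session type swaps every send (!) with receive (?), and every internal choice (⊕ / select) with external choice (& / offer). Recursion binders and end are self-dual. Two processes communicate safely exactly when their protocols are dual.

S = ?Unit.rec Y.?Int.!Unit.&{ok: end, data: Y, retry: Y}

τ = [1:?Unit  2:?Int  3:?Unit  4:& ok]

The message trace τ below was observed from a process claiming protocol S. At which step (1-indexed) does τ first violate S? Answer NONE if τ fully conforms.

@1 ?Unit  ok  state: rec Y.…
@2 ?Int  ok  state: !Unit.&{ok: end, data: rec Y.…, retry: rec Y.…}
@3 got ?Unit, protocol expects !Unit  ✗

3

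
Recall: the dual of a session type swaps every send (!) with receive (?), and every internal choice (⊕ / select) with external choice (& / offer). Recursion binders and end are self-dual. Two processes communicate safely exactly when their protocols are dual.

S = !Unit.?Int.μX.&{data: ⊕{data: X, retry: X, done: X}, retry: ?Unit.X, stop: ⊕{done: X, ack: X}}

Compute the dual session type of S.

!Unit → ?Unit
  ?Int → !Int
    μX → μX  (μ self-dual)
      &{data,retry,stop} → ⊕{data,retry,stop}  (external→internal)
        [data]
          ⊕{data,retry,done} → &{data,retry,done}  (⊕→&)
            [data]
              dual(X) = X
            [retry]
              dual(X) = X
            [done]
              dual(X) = X
        [retry]
          ?Unit → !Unit
            dual(X) = X
        [stop]
          ⊕{done,ack} → &{done,ack}  (⊕→&)
            [done]
              dual(X) = X
            [ack]
              dual(X) = X

?Unit.!Int.μX.⊕{data: &{data: X, retry: X, done: X}, retry: !Unit.X, stop: &{done: X, ack: X}}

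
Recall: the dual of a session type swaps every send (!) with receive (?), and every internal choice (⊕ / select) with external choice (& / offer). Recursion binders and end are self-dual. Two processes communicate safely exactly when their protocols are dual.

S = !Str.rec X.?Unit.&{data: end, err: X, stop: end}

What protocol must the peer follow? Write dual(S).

!Str = ?Str
  rec X = rec X  (rec unchanged)
    ?Unit = !Unit
      &{data,err,stop} = +{data,err,stop}  (offer→select)
        case data:
          end ↦ end
        case err:
          X ↦ X
        case stop:
          end ↦ end

?Str.rec X.!Unit.+{data: end, err: X, stop: end}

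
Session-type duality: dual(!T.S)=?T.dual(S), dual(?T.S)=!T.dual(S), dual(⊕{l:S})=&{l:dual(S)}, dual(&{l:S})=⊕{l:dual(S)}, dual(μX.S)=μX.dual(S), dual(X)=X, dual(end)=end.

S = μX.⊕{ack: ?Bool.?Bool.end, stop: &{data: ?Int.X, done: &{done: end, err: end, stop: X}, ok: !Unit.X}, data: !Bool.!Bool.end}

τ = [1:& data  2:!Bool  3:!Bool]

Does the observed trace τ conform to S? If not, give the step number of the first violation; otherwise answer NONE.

1

@1 got & data, protocol expects ⊕ ack or ⊕ stop or ⊕ data  ✗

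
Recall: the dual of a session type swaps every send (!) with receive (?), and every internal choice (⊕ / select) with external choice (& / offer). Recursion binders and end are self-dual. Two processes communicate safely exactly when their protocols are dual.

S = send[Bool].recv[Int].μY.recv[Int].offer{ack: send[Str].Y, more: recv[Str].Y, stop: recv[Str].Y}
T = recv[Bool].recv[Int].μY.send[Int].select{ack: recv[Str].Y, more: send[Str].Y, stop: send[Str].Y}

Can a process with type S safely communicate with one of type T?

NO

send[Bool] vs recv[Bool]  ✓
  recv[Int] vs recv[Int]  ✗ same direction on both sides — not dual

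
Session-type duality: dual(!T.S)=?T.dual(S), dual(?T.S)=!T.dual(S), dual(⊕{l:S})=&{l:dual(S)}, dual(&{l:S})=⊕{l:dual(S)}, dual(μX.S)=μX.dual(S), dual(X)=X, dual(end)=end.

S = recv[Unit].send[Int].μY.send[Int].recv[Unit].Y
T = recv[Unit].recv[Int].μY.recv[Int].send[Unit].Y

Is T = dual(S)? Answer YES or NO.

NO

recv[Unit] | recv[Unit]  ✗ same direction on both sides — not dual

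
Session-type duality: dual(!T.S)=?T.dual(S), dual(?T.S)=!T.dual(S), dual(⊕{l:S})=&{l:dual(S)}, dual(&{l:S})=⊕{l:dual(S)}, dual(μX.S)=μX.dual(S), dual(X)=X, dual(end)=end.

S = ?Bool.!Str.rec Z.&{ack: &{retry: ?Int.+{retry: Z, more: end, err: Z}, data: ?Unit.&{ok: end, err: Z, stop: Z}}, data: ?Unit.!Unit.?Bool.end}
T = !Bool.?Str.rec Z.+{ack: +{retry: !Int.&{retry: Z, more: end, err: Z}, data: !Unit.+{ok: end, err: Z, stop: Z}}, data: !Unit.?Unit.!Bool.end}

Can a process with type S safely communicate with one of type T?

?Bool | !Bool  ✓
  !Str | ?Str  ✓
    rec Z | rec Z  ✓ (μ self-dual)
      &{ack,data} | +{ack,data}  ✓ labels match
        • ack:
          &{retry,data} | +{retry,data}  ✓ labels match
            • retry:
              ?Int | !Int  ✓
                +{retry,more,err} | &{retry,more,err}  ✓ labels match
                  • retry:
                    Z | Z  ✓
                  • more:
                    end | end  ✓
                  • err:
                    Z | Z  ✓
            • data:
              ?Unit | !Unit  ✓
                &{ok,err,stop} | +{ok,err,stop}  ✓ labels match
                  • ok:
                    end | end  ✓
                  • err:
                    Z | Z  ✓
                  • stop:
                    Z | Z  ✓
        • data:
          ?Unit | !Unit  ✓
            !Unit | ?Unit  ✓
              ?Bool | !Bool  ✓
                end | end  ✓

YES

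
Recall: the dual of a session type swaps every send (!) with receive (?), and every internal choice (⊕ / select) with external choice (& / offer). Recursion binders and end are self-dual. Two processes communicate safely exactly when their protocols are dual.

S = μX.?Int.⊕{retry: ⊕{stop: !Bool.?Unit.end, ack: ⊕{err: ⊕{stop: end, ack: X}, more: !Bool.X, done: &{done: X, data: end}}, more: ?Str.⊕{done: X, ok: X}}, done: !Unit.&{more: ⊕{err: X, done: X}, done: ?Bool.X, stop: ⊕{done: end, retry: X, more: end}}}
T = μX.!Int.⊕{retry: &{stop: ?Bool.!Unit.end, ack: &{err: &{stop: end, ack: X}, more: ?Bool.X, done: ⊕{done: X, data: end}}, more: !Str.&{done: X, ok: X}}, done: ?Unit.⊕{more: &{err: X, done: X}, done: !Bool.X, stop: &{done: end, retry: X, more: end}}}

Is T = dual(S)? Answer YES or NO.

NO

μX vs μX  ✓ (μ self-dual)
  ?Int vs !Int  ✓
    ⊕{retry,done} vs ⊕{retry,done}  ✗ choice polarity not flipped — not dual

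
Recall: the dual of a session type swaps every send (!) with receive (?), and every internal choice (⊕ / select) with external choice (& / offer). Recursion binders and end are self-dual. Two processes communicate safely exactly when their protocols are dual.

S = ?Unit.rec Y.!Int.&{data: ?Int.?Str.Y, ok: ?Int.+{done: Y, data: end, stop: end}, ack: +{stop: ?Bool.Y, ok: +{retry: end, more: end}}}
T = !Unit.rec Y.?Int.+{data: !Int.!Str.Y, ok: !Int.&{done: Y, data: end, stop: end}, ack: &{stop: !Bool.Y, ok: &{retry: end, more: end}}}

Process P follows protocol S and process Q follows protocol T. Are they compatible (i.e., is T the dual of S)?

?Unit | !Unit  ✓
  rec Y | rec Y  ✓ (binder kept)
    !Int | ?Int  ✓
      &{data,ok,ack} | +{data,ok,ack}  ✓ labels match
        • data:
          ?Int | !Int  ✓
            ?Str | !Str  ✓
              Y | Y  ✓
        • ok:
          ?Int | !Int  ✓
            +{done,data,stop} | &{done,data,stop}  ✓ labels match
              • done:
                Y | Y  ✓
              • data:
                end | end  ✓
              • stop:
                end | end  ✓
        • ack:
          +{stop,ok} | &{stop,ok}  ✓ labels match
            • stop:
              ?Bool | !Bool  ✓
                Y | Y  ✓
            • ok:
              +{retry,more} | &{retry,more}  ✓ labels match
                • retry:
                  end | end  ✓
                • more:
                  end | end  ✓

YES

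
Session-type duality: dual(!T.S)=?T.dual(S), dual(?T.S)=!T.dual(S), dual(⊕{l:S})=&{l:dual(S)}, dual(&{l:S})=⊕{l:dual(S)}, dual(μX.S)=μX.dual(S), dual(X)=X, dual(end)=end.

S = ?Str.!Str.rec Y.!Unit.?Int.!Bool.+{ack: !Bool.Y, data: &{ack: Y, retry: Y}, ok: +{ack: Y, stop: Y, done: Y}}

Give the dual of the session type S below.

?Str → !Str
  !Str → ?Str
    rec Y → rec Y  (rec unchanged)
      !Unit → ?Unit
        ?Int → !Int
          !Bool → ?Bool
            +{ack,data,ok} → &{ack,data,ok}  (internal→external)
              case ack:
                !Bool → ?Bool
                  Y ↦ Y
              case data:
                &{ack,retry} → +{ack,retry}  (offer→select)
                  case ack:
                    Y ↦ Y
                  case retry:
                    Y ↦ Y
              case ok:
                +{ack,stop,done} → &{ack,stop,done}  (internal→external)
                  case ack:
                    Y ↦ Y
                  case stop:
                    Y ↦ Y
                  case done:
                    Y ↦ Y

!Str.?Str.rec Y.?Unit.!Int.?Bool.&{ack: ?Bool.Y, data: +{ack: Y, retry: Y}, ok: &{ack: Y, stop: Y, done: Y}}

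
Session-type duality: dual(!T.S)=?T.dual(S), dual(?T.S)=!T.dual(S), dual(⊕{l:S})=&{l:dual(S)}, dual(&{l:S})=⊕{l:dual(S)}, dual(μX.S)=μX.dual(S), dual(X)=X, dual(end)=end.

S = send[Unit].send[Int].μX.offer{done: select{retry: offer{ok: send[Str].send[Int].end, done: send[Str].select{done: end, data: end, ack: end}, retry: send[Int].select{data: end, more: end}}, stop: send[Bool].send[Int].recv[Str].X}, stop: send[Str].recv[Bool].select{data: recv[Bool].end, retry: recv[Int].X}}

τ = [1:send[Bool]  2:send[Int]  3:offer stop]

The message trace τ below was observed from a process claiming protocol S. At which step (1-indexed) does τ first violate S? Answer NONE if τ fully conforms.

step 1: got send[Bool], protocol expects send[Unit]  ✗

1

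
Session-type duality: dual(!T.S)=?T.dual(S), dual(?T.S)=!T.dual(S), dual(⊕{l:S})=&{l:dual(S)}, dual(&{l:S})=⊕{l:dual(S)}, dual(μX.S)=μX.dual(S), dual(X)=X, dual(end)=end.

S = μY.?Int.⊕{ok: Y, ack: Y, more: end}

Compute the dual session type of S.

μY.!Int.&{ok: Y, ack: Y, more: end}

μY → μY  (rec unchanged)
  ?Int → !Int
    ⊕{ok,ack,more} → &{ok,ack,more}  (⊕→&)
      case ok:
        Y ↦ Y
      case ack:
        Y ↦ Y
      case more:
        end ↦ end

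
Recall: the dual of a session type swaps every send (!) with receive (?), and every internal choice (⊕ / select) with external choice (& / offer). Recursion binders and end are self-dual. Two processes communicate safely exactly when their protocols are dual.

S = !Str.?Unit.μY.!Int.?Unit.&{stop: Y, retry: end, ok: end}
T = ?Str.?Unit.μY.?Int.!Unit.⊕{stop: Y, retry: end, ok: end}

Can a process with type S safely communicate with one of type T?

NO

!Str vs ?Str  ✓
  ?Unit vs ?Unit  ✗ same direction on both sides — not dual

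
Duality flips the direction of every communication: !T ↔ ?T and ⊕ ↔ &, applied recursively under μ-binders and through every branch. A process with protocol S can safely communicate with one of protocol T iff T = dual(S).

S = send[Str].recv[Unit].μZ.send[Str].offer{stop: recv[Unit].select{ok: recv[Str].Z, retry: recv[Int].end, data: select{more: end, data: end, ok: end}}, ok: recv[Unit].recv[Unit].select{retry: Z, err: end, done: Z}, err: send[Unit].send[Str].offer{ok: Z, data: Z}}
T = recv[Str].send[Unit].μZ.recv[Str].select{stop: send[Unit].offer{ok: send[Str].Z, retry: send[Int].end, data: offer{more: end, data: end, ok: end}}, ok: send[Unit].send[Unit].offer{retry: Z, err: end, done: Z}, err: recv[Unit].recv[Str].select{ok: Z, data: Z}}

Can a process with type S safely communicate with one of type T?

YES

send[Str] vs recv[Str]  ✓
  recv[Unit] vs send[Unit]  ✓
    μZ vs μZ  ✓ (μ self-dual)
      send[Str] vs recv[Str]  ✓
        offer{stop,ok,err} vs select{stop,ok,err}  ✓ same labels
          [stop]
            recv[Unit] vs send[Unit]  ✓
              select{ok,retry,data} vs offer{ok,retry,data}  ✓ same labels
                [ok]
                  recv[Str] vs send[Str]  ✓
                    Z vs Z  ✓
                [retry]
                  recv[Int] vs send[Int]  ✓
                    end vs end  ✓
                [data]
                  select{more,data,ok} vs offer{more,data,ok}  ✓ same labels
                    [more]
                      end vs end  ✓
                    [data]
                      end vs end  ✓
                    [ok]
                      end vs end  ✓
          [ok]
            recv[Unit] vs send[Unit]  ✓
              recv[Unit] vs send[Unit]  ✓
                select{retry,err,done} vs offer{retry,err,done}  ✓ same labels
                  [retry]
                    Z vs Z  ✓
                  [err]
                    end vs end  ✓
                  [done]
                    Z vs Z  ✓
          [err]
            send[Unit] vs recv[Unit]  ✓
              send[Str] vs recv[Str]  ✓
                offer{ok,data} vs select{ok,data}  ✓ same labels
                  [ok]
                    Z vs Z  ✓
                  [data]
                    Z vs Z  ✓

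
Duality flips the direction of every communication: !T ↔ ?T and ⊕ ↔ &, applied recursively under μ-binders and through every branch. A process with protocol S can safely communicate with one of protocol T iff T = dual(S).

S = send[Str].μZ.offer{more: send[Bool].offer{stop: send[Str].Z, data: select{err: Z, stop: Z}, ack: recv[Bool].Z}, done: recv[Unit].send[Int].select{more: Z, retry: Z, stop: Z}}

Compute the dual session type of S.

recv[Str].μZ.select{more: recv[Bool].select{stop: recv[Str].Z, data: offer{err: Z, stop: Z}, ack: send[Bool].Z}, done: send[Unit].recv[Int].offer{more: Z, retry: Z, stop: Z}}

send[Str] → recv[Str]
  μZ → μZ  (μ self-dual)
    offer{more,done} → select{more,done}  (&→⊕)
      case more:
        send[Bool] → recv[Bool]
          offer{stop,data,ack} → select{stop,data,ack}  (&→⊕)
            case stop:
              send[Str] → recv[Str]
                dual(Z) = Z
            case data:
              select{err,stop} → offer{err,stop}  (select→offer)
                case err:
                  dual(Z) = Z
                case stop:
                  dual(Z) = Z
            case ack:
              recv[Bool] → send[Bool]
                dual(Z) = Z
      case done:
        recv[Unit] → send[Unit]
          send[Int] → recv[Int]
            select{more,retry,stop} → offer{more,retry,stop}  (select→offer)
              case more:
                dual(Z) = Z
              case retry:
                dual(Z) = Z
              case stop:
                dual(Z) = Z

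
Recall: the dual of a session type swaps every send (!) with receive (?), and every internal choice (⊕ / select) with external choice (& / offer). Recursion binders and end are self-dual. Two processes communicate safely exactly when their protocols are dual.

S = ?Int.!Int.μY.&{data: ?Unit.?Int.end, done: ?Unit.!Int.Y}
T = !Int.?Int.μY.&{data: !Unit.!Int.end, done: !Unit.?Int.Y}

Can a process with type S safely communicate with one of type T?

NO

?Int ‖ !Int  ok
  !Int ‖ ?Int  ok
    μY ‖ μY  ok (μ self-dual)
      &{data,done} ‖ &{data,done}  ✗ choice polarity not flipped — not dual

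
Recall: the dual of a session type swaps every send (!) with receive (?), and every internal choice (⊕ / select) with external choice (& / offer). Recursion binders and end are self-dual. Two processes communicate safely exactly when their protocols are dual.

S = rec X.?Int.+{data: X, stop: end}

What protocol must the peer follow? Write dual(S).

rec X.!Int.&{data: X, stop: end}

rec X ↦ rec X  (binder kept)
  ?Int ↦ !Int
    +{data,stop} ↦ &{data,stop}  (⊕→&)
      • data:
        X ↦ X
      • stop:
        end ↦ end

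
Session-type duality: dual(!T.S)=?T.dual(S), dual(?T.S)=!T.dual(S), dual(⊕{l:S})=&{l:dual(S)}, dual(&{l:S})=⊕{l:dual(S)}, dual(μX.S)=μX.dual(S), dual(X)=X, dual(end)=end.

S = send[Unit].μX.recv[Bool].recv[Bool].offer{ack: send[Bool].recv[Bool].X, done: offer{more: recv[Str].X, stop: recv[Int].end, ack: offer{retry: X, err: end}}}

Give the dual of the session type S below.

recv[Unit].μX.send[Bool].send[Bool].select{ack: recv[Bool].send[Bool].X, done: select{more: send[Str].X, stop: send[Int].end, ack: select{retry: X, err: end}}}

send[Unit] ↦ recv[Unit]
  μX ↦ μX  (rec unchanged)
    recv[Bool] ↦ send[Bool]
      recv[Bool] ↦ send[Bool]
        offer{ack,done} ↦ select{ack,done}  (offer→select)
          [ack]
            send[Bool] ↦ recv[Bool]
              recv[Bool] ↦ send[Bool]
                dual(X) = X
          [done]
            offer{more,stop,ack} ↦ select{more,stop,ack}  (offer→select)
              [more]
                recv[Str] ↦ send[Str]
                  dual(X) = X
              [stop]
                recv[Int] ↦ send[Int]
                  dual(end) = end
              [ack]
                offer{retry,err} ↦ select{retry,err}  (offer→select)
                  [retry]
                    dual(X) = X
                  [err]
                    dual(end) = end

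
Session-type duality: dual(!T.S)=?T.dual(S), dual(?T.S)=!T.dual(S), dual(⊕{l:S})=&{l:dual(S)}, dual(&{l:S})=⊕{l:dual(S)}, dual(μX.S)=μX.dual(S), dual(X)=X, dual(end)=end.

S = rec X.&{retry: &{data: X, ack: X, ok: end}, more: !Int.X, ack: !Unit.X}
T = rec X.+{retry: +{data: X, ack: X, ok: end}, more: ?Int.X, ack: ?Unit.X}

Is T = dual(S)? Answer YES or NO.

YES

rec X ‖ rec X  match (μ self-dual)
  &{retry,more,ack} ‖ +{retry,more,ack}  match same labels
    [retry]
      &{data,ack,ok} ‖ +{data,ack,ok}  match same labels
        [data]
          X ‖ X  match
        [ack]
          X ‖ X  match
        [ok]
          end ‖ end  match
    [more]
      !Int ‖ ?Int  match
        X ‖ X  match
    [ack]
      !Unit ‖ ?Unit  match
        X ‖ X  match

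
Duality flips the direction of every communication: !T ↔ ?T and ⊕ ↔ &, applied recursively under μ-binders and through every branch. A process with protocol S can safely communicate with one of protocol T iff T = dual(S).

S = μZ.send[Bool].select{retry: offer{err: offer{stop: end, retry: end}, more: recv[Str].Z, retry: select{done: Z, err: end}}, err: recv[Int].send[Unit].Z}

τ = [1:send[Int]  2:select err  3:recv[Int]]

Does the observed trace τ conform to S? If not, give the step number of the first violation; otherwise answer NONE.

1

[1] got send[Int], protocol expects send[Bool]  ✗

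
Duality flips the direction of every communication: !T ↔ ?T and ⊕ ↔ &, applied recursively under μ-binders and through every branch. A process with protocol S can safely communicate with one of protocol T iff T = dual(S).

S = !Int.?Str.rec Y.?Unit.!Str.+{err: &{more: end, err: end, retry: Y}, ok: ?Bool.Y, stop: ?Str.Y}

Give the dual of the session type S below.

!Int ↦ ?Int
  ?Str ↦ !Str
    rec Y ↦ rec Y  (binder kept)
      ?Unit ↦ !Unit
        !Str ↦ ?Str
          +{err,ok,stop} ↦ &{err,ok,stop}  (⊕→&)
            • err:
              &{more,err,retry} ↦ +{more,err,retry}  (offer→select)
                • more:
                  dual(end) = end
                • err:
                  dual(end) = end
                • retry:
                  dual(Y) = Y
            • ok:
              ?Bool ↦ !Bool
                dual(Y) = Y
            • stop:
              ?Str ↦ !Str
                dual(Y) = Y

?Int.!Str.rec Y.!Unit.?Str.&{err: +{more: end, err: end, retry: Y}, ok: !Bool.Y, stop: !Str.Y}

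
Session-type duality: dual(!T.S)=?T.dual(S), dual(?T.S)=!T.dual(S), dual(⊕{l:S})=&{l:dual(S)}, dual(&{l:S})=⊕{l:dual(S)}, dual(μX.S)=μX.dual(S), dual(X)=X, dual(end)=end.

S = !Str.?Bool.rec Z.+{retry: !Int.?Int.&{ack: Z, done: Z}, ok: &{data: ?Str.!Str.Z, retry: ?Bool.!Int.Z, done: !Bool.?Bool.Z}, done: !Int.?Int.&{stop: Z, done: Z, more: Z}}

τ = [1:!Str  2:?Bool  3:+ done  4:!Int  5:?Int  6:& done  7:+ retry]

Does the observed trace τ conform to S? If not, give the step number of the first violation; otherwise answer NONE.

@1 !Str  match  cont: ?Bool.rec Z.…
@2 ?Bool  match  cont: rec Z.…
@3 + done  match  cont: !Int.?Int.&{stop: rec Z.…, done: rec Z.…, more: rec Z.…}
@4 !Int  match  cont: ?Int.&{stop: rec Z.…, done: rec Z.…, more: rec Z.…}
@5 ?Int  match  cont: &{stop: rec Z.…, done: rec Z.…, more: rec Z.…}
@6 & done  match  cont: rec Z.…
@7 + retry  match  cont: !Int.?Int.&{ack: rec Z.…, done: rec Z.…}
trace exhausted — no violation

NONE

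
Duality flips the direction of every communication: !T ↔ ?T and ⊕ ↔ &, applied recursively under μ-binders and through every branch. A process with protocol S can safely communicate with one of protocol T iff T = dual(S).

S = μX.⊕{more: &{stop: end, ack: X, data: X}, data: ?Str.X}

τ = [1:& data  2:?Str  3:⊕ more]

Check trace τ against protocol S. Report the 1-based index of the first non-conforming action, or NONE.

[1] got & data, protocol expects ⊕ more or ⊕ data  ✗

1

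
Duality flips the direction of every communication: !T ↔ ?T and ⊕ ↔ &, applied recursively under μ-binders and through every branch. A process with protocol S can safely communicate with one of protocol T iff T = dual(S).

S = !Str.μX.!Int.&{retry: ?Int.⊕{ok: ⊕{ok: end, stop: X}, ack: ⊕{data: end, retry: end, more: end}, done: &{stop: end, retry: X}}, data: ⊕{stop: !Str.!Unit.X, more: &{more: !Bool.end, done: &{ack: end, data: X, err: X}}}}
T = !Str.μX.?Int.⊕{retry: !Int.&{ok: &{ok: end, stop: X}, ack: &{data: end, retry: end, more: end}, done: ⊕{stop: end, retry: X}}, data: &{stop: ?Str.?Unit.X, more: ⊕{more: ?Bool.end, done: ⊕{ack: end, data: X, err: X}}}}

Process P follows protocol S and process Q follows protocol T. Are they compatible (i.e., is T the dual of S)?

!Str | !Str  ✗ same direction on both sides — not dual

NO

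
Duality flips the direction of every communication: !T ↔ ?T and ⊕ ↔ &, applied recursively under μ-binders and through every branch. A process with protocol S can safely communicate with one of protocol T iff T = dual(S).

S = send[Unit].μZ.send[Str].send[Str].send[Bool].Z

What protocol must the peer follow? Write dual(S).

recv[Unit].μZ.recv[Str].recv[Str].recv[Bool].Z

send[Unit] → recv[Unit]
  μZ → μZ  (binder kept)
    send[Str] → recv[Str]
      send[Str] → recv[Str]
        send[Bool] → recv[Bool]
          dual(Z) = Z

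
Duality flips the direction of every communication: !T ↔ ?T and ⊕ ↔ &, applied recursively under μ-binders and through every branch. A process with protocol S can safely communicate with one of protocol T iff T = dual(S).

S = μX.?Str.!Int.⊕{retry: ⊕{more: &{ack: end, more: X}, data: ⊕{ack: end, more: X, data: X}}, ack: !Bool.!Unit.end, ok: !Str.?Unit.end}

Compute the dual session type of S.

μX.!Str.?Int.&{retry: &{more: ⊕{ack: end, more: X}, data: &{ack: end, more: X, data: X}}, ack: ?Bool.?Unit.end, ok: ?Str.!Unit.end}

μX ↦ μX  (μ self-dual)
  ?Str ↦ !Str
    !Int ↦ ?Int
      ⊕{retry,ack,ok} ↦ &{retry,ack,ok}  (select→offer)
        • retry:
          ⊕{more,data} ↦ &{more,data}  (select→offer)
            • more:
              &{ack,more} ↦ ⊕{ack,more}  (offer→select)
                • ack:
                  end ↦ end
                • more:
                  X ↦ X
            • data:
              ⊕{ack,more,data} ↦ &{ack,more,data}  (select→offer)
                • ack:
                  end ↦ end
                • more:
                  X ↦ X
                • data:
                  X ↦ X
        • ack:
          !Bool ↦ ?Bool
            !Unit ↦ ?Unit
              end ↦ end
        • ok:
          !Str ↦ ?Str
            ?Unit ↦ !Unit
              end ↦ end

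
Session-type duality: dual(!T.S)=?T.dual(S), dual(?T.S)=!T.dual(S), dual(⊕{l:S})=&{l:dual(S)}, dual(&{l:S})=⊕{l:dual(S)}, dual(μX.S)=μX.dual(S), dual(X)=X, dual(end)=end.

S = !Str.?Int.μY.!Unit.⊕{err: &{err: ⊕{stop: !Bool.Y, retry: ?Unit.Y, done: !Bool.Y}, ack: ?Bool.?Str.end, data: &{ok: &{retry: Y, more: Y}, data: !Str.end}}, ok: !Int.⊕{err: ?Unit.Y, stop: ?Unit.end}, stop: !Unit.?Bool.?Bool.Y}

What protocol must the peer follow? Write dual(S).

!Str ↦ ?Str
  ?Int ↦ !Int
    μY ↦ μY  (binder kept)
      !Unit ↦ ?Unit
        ⊕{err,ok,stop} ↦ &{err,ok,stop}  (internal→external)
          • err:
            &{err,ack,data} ↦ ⊕{err,ack,data}  (external→internal)
              • err:
                ⊕{stop,retry,done} ↦ &{stop,retry,done}  (internal→external)
                  • stop:
                    !Bool ↦ ?Bool
                      Y self-dual
                  • retry:
                    ?Unit ↦ !Unit
                      Y self-dual
                  • done:
                    !Bool ↦ ?Bool
                      Y self-dual
              • ack:
                ?Bool ↦ !Bool
                  ?Str ↦ !Str
                    end self-dual
              • data:
                &{ok,data} ↦ ⊕{ok,data}  (external→internal)
                  • ok:
                    &{retry,more} ↦ ⊕{retry,more}  (external→internal)
                      • retry:
                        Y self-dual
                      • more:
                        Y self-dual
                  • data:
                    !Str ↦ ?Str
                      end self-dual
          • ok:
            !Int ↦ ?Int
              ⊕{err,stop} ↦ &{err,stop}  (internal→external)
                • err:
                  ?Unit ↦ !Unit
                    Y self-dual
                • stop:
                  ?Unit ↦ !Unit
                    end self-dual
          • stop:
            !Unit ↦ ?Unit
              ?Bool ↦ !Bool
                ?Bool ↦ !Bool
                  Y self-dual

?Str.!Int.μY.?Unit.&{err: ⊕{err: &{stop: ?Bool.Y, retry: !Unit.Y, done: ?Bool.Y}, ack: !Bool.!Str.end, data: ⊕{ok: ⊕{retry: Y, more: Y}, data: ?Str.end}}, ok: ?Int.&{err: !Unit.Y, stop: !Unit.end}, stop: ?Unit.!Bool.!Bool.Y}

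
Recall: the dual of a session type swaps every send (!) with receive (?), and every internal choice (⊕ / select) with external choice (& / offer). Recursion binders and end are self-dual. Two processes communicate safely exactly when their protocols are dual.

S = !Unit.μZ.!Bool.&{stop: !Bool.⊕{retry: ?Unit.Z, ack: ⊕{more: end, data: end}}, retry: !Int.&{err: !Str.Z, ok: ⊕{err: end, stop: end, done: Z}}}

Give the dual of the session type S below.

!Unit = ?Unit
  μZ = μZ  (rec unchanged)
    !Bool = ?Bool
      &{stop,retry} = ⊕{stop,retry}  (offer→select)
        case stop:
          !Bool = ?Bool
            ⊕{retry,ack} = &{retry,ack}  (select→offer)
              case retry:
                ?Unit = !Unit
                  Z self-dual
              case ack:
                ⊕{more,data} = &{more,data}  (select→offer)
                  case more:
                    end self-dual
                  case data:
                    end self-dual
        case retry:
          !Int = ?Int
            &{err,ok} = ⊕{err,ok}  (offer→select)
              case err:
                !Str = ?Str
                  Z self-dual
              case ok:
                ⊕{err,stop,done} = &{err,stop,done}  (select→offer)
                  case err:
                    end self-dual
                  case stop:
                    end self-dual
                  case done:
                    Z self-dual

?Unit.μZ.?Bool.⊕{stop: ?Bool.&{retry: !Unit.Z, ack: &{more: end, data: end}}, retry: ?Int.⊕{err: ?Str.Z, ok: &{err: end, stop: end, done: Z}}}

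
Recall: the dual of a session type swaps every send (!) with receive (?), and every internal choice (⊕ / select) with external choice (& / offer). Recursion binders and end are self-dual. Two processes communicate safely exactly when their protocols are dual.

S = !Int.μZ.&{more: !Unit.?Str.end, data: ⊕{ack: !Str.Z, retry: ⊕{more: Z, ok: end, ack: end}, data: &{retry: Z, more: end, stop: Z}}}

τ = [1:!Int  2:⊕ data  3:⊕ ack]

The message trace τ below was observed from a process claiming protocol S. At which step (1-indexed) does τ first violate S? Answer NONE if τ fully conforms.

2

[1] !Int  ok  now at μZ.…
[2] got ⊕ data, protocol expects & more or & data  ✗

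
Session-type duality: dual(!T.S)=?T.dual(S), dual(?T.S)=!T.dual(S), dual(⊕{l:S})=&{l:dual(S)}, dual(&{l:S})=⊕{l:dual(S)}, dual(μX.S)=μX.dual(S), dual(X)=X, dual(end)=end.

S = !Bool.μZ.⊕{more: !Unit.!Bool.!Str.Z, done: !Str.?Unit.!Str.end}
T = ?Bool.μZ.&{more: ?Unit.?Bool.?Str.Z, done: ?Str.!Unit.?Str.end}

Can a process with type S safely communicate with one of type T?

YES

!Bool ‖ ?Bool  ok
  μZ ‖ μZ  ok (rec unchanged)
    ⊕{more,done} ‖ &{more,done}  ok label sets agree
      • more:
        !Unit ‖ ?Unit  ok
          !Bool ‖ ?Bool  ok
            !Str ‖ ?Str  ok
              Z ‖ Z  ok
      • done:
        !Str ‖ ?Str  ok
          ?Unit ‖ !Unit  ok
            !Str ‖ ?Str  ok
              end ‖ end  ok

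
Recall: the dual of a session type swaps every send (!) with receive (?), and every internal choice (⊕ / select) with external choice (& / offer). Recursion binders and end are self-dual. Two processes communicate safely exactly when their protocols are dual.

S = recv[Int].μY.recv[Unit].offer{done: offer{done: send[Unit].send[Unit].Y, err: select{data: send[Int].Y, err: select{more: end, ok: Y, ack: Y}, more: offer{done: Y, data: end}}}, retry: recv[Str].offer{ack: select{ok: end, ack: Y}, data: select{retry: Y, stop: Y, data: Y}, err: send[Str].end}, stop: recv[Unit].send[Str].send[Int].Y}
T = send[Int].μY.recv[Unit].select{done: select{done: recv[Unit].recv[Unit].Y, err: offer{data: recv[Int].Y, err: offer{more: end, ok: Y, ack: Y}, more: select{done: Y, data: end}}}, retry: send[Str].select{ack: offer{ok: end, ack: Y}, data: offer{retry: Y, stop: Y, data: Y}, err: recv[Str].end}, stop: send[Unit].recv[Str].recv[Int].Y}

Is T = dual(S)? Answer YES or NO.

recv[Int] ‖ send[Int]  match
  μY ‖ μY  match (binder kept)
    recv[Unit] ‖ recv[Unit]  ✗ same direction on both sides — not dual

NO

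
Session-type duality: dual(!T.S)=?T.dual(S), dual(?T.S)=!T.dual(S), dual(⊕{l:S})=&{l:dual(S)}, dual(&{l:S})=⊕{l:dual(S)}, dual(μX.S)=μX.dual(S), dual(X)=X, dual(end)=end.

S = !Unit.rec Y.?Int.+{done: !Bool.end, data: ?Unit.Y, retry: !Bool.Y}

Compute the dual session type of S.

!Unit → ?Unit
  rec Y → rec Y  (binder kept)
    ?Int → !Int
      +{done,data,retry} → &{done,data,retry}  (internal→external)
        • done:
          !Bool → ?Bool
            end self-dual
        • data:
          ?Unit → !Unit
            Y self-dual
        • retry:
          !Bool → ?Bool
            Y self-dual

?Unit.rec Y.!Int.&{done: ?Bool.end, data: !Unit.Y, retry: ?Bool.Y}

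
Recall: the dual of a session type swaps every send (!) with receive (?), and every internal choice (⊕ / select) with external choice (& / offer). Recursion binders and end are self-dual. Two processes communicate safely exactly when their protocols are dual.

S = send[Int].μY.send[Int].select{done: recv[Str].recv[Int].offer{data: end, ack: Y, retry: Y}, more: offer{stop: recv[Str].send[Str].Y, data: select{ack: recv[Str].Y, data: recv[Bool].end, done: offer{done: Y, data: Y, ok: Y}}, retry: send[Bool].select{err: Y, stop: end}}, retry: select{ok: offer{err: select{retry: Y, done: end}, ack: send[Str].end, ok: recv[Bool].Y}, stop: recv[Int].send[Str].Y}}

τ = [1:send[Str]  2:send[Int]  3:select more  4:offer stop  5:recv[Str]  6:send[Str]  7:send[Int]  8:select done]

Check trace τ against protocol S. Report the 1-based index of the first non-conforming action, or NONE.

@1 got send[Str], protocol expects send[Int]  ✗

1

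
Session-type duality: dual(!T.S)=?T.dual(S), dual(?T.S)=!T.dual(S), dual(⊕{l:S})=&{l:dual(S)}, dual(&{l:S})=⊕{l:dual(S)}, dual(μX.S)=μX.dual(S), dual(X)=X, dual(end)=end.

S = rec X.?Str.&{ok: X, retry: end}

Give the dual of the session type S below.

rec X.!Str.+{ok: X, retry: end}

rec X = rec X  (μ self-dual)
  ?Str = !Str
    &{ok,retry} = +{ok,retry}  (&→⊕)
      • ok:
        X self-dual
      • retry:
        end self-dual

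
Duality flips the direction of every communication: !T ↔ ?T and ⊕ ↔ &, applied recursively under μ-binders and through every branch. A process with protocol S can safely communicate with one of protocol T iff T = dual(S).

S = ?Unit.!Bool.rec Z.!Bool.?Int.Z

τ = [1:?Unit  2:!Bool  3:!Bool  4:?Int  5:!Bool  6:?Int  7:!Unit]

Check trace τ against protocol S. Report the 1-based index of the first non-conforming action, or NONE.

7

@1 ?Unit  match  residual = !Bool.rec Z.…
@2 !Bool  match  residual = rec Z.…
@3 !Bool  match  residual = ?Int.rec Z.…
@4 ?Int  match  residual = rec Z.…
@5 !Bool  match  residual = ?Int.rec Z.…
@6 ?Int  match  residual = rec Z.…
@7 got !Unit, protocol expects !Bool  ✗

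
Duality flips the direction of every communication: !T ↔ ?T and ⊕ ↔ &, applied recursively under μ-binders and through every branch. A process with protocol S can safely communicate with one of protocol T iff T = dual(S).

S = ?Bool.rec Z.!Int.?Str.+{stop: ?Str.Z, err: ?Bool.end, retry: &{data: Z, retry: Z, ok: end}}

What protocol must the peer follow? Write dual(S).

?Bool → !Bool
  rec Z → rec Z  (rec unchanged)
    !Int → ?Int
      ?Str → !Str
        +{stop,err,retry} → &{stop,err,retry}  (internal→external)
          • stop:
            ?Str → !Str
              Z self-dual
          • err:
            ?Bool → !Bool
              end self-dual
          • retry:
            &{data,retry,ok} → +{data,retry,ok}  (external→internal)
              • data:
                Z self-dual
              • retry:
                Z self-dual
              • ok:
                end self-dual

!Bool.rec Z.?Int.!Str.&{stop: !Str.Z, err: !Bool.end, retry: +{data: Z, retry: Z, ok: end}}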